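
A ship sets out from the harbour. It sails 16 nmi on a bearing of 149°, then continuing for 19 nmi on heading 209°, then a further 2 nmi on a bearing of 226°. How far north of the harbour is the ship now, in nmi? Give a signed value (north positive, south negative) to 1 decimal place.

-31.7 nmi

Leg 1 (149°, 16 nmi): east 16 sin 149° = 8.24, north 16 cos 149° = -13.71
Leg 2 (209°, 19 nmi): east 19 sin 209° = -9.21, north 19 cos 209° = -16.62
Leg 3 (226°, 2 nmi): east 2 sin 226° = -1.44, north 2 cos 226° = -1.39
Net north component: -31.72 nmi.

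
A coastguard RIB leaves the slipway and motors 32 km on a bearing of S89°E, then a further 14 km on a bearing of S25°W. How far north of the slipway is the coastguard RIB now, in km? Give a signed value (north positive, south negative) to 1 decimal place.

Leg 1 (S89°E, 32 km): east 32 sin 91° = 32.00, north 32 cos 91° = -0.56
Leg 2 (S25°W, 14 km): east 14 sin 205° = -5.92, north 14 cos 205° = -12.69
Net north component: -13.25 km.

-13.2 km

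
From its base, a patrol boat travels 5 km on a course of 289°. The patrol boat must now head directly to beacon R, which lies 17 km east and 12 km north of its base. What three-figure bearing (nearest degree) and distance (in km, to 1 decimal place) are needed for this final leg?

064°, 24.1 km

Leg 1 (289°, 5 km): east 5 sin 289° = -4.73, north 5 cos 289° = 1.63
Current position: (-4.73, 1.63). Target: (17, 12). Remaining: Δeast = 21.73, Δnorth = 10.37.
Bearing = atan2(21.73, 10.37) mod 360° = 64.48°; distance = √((21.73)² + (10.37)²) = 24.076 km.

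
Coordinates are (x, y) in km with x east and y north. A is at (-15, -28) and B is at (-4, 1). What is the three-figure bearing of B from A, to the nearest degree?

021°

Δeast = -4 − -15 = 11.00; Δnorth = 1 − -28 = 29.00.
Bearing = atan2(Δeast, Δnorth) mod 360° = 20.77° ≈ 021°.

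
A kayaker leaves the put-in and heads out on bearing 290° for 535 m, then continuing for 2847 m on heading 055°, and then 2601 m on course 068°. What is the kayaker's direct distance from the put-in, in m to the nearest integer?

Leg 1 (290°, 535 m): east 535 sin 290° = -502.74, north 535 cos 290° = 182.98
Leg 2 (055°, 2847 m): east 2847 sin 55° = 2332.13, north 2847 cos 55° = 1632.97
Leg 3 (068°, 2601 m): east 2601 sin 68° = 2411.61, north 2601 cos 68° = 974.35
Net: 4241.00 east, 2790.30 north. Distance = √((4241.00)² + (2790.30)²) = 5076.598 m.

5077 m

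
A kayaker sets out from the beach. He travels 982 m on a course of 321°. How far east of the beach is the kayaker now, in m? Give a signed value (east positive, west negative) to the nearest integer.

-618 m

Leg 1 (321°, 982 m): east 982 sin 321° = -617.99, north 982 cos 321° = 763.16
Net east component: -617.99 m.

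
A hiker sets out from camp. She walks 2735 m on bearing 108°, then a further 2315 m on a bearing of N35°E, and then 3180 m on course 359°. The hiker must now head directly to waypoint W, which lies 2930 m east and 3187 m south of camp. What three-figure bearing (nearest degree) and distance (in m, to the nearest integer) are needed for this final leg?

Leg 1 (108°, 2735 m): east 2735 sin 108° = 2601.14, north 2735 cos 108° = -845.16
Leg 2 (N35°E, 2315 m): east 2315 sin 35° = 1327.83, north 2315 cos 35° = 1896.34
Leg 3 (359°, 3180 m): east 3180 sin 359° = -55.50, north 3180 cos 359° = 3179.52
Current position: (3873.47, 4230.69). Target: (2930, -3187). Remaining: Δeast = -943.47, Δnorth = -7417.69.
Bearing = atan2(-943.47, -7417.69) mod 360° = 187.25°; distance = √((-943.47)² + (-7417.69)²) = 7477.451 m.

187°, 7477 m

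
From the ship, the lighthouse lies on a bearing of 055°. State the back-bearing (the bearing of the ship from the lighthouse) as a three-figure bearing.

Back-bearing = 055° + 180° = 235°.

235°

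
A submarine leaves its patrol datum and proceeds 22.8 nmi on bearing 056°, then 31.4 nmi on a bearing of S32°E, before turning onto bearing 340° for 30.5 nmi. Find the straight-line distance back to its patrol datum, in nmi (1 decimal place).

Leg 1 (056°, 22.8 nmi): east 22.8 sin 56° = 18.90, north 22.8 cos 56° = 12.75
Leg 2 (S32°E, 31.4 nmi): east 31.4 sin 148° = 16.64, north 31.4 cos 148° = -26.63
Leg 3 (340°, 30.5 nmi): east 30.5 sin 340° = -10.43, north 30.5 cos 340° = 28.66
Net: 25.11 east, 14.78 north. Distance = √((25.11)² + (14.78)²) = 29.138 nmi.

29.1 nmi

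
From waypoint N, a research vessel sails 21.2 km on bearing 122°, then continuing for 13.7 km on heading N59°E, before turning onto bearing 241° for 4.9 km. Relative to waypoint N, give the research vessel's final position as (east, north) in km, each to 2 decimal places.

Leg 1 (122°, 21.2 km): east 21.2 sin 122° = 17.98, north 21.2 cos 122° = -11.23
Leg 2 (N59°E, 13.7 km): east 13.7 sin 59° = 11.74, north 13.7 cos 59° = 7.06
Leg 3 (241°, 4.9 km): east 4.9 sin 241° = -4.29, north 4.9 cos 241° = -2.38
Summing: 25.44 km east, -6.55 km north → (25.44, -6.55).

(25.44, -6.55)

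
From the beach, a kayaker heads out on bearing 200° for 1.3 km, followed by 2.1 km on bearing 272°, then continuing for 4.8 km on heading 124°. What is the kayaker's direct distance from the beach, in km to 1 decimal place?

Leg 1 (200°, 1.3 km): east 1.3 sin 200° = -0.44, north 1.3 cos 200° = -1.22
Leg 2 (272°, 2.1 km): east 2.1 sin 272° = -2.10, north 2.1 cos 272° = 0.07
Leg 3 (124°, 4.8 km): east 4.8 sin 124° = 3.98, north 4.8 cos 124° = -2.68
Net: 1.44 east, -3.83 north. Distance = √((1.44)² + (-3.83)²) = 4.093 km.

4.1 km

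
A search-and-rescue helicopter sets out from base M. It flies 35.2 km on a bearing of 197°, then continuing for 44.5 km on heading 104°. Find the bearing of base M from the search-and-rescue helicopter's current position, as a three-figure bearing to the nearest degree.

323°

Leg 1 (197°, 35.2 km): east 35.2 sin 197° = -10.29, north 35.2 cos 197° = -33.66
Leg 2 (104°, 44.5 km): east 44.5 sin 104° = 43.18, north 44.5 cos 104° = -10.77
Net displacement: 32.89 east, -44.43 north. Direction back to start is (-32.89, 44.43): bearing = atan2(-32.89, 44.43) mod 360° = 323.49° ≈ 323°.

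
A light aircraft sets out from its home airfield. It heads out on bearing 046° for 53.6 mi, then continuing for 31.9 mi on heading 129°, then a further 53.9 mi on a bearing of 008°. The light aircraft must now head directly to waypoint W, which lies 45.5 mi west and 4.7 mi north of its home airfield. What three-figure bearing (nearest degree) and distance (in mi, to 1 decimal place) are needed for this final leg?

240°, 133.7 mi

Leg 1 (046°, 53.6 mi): east 53.6 sin 46° = 38.56, north 53.6 cos 46° = 37.23
Leg 2 (129°, 31.9 mi): east 31.9 sin 129° = 24.79, north 31.9 cos 129° = -20.08
Leg 3 (008°, 53.9 mi): east 53.9 sin 8° = 7.50, north 53.9 cos 8° = 53.38
Current position: (70.85, 70.53). Target: (-45.5, 4.7). Remaining: Δeast = -116.35, Δnorth = -65.83.
Bearing = atan2(-116.35, -65.83) mod 360° = 240.50°; distance = √((-116.35)² + (-65.83)²) = 133.683 mi.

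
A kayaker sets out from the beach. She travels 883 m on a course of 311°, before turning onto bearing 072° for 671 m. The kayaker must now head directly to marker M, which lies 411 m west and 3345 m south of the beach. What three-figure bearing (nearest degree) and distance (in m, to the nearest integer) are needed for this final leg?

185°, 4149 m

Leg 1 (311°, 883 m): east 883 sin 311° = -666.41, north 883 cos 311° = 579.30
Leg 2 (072°, 671 m): east 671 sin 72° = 638.16, north 671 cos 72° = 207.35
Current position: (-28.25, 786.65). Target: (-411, -3345). Remaining: Δeast = -382.75, Δnorth = -4131.65.
Bearing = atan2(-382.75, -4131.65) mod 360° = 185.29°; distance = √((-382.75)² + (-4131.65)²) = 4149.341 m.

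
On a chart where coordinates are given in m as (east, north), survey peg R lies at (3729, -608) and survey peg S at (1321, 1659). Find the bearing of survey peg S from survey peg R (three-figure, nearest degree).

313°

Δeast = 1321 − 3729 = -2408.00; Δnorth = 1659 − -608 = 2267.00.
Bearing = atan2(Δeast, Δnorth) mod 360° = 313.27° ≈ 313°.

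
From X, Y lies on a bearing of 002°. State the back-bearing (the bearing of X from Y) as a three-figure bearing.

Back-bearing = 002° + 180° = 182°.

182°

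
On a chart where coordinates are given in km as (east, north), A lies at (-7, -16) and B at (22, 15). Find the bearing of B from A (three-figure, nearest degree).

Δeast = 22 − -7 = 29.00; Δnorth = 15 − -16 = 31.00.
Bearing = atan2(Δeast, Δnorth) mod 360° = 43.09° ≈ 043°.

043°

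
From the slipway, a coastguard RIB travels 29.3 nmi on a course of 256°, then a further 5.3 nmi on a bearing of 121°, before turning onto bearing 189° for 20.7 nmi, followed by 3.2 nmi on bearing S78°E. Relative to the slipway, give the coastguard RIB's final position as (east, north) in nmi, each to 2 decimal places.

Leg 1 (256°, 29.3 nmi): east 29.3 sin 256° = -28.43, north 29.3 cos 256° = -7.09
Leg 2 (121°, 5.3 nmi): east 5.3 sin 121° = 4.54, north 5.3 cos 121° = -2.73
Leg 3 (189°, 20.7 nmi): east 20.7 sin 189° = -3.24, north 20.7 cos 189° = -20.45
Leg 4 (S78°E, 3.2 nmi): east 3.2 sin 102° = 3.13, north 3.2 cos 102° = -0.67
Summing: -23.99 nmi east, -30.93 nmi north → (-23.99, -30.93).

(-23.99, -30.93)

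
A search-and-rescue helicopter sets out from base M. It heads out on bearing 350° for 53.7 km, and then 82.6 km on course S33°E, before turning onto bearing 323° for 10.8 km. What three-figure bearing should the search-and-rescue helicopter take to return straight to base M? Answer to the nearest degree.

Leg 1 (350°, 53.7 km): east 53.7 sin 350° = -9.32, north 53.7 cos 350° = 52.88
Leg 2 (S33°E, 82.6 km): east 82.6 sin 147° = 44.99, north 82.6 cos 147° = -69.27
Leg 3 (323°, 10.8 km): east 10.8 sin 323° = -6.50, north 10.8 cos 323° = 8.63
Net displacement: 29.16 east, -7.76 north. Direction back to start is (-29.16, 7.76): bearing = atan2(-29.16, 7.76) mod 360° = 284.91° ≈ 285°.

285°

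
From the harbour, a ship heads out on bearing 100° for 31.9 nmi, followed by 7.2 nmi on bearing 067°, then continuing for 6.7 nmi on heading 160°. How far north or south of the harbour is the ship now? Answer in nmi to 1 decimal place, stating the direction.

Leg 1 (100°, 31.9 nmi): east 31.9 sin 100° = 31.42, north 31.9 cos 100° = -5.54
Leg 2 (067°, 7.2 nmi): east 7.2 sin 67° = 6.63, north 7.2 cos 67° = 2.81
Leg 3 (160°, 6.7 nmi): east 6.7 sin 160° = 2.29, north 6.7 cos 160° = -6.30
Net north component: -9.02 nmi.

9.0 nmi south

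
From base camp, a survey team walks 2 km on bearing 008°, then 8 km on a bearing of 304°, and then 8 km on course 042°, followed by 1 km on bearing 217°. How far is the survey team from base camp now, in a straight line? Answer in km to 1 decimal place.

Leg 1 (008°, 2 km): east 2 sin 8° = 0.28, north 2 cos 8° = 1.98
Leg 2 (304°, 8 km): east 8 sin 304° = -6.63, north 8 cos 304° = 4.47
Leg 3 (042°, 8 km): east 8 sin 42° = 5.35, north 8 cos 42° = 5.95
Leg 4 (217°, 1 km): east 1 sin 217° = -0.60, north 1 cos 217° = -0.80
Net: -1.60 east, 11.60 north. Distance = √((-1.60)² + (11.60)²) = 11.711 km.

11.7 km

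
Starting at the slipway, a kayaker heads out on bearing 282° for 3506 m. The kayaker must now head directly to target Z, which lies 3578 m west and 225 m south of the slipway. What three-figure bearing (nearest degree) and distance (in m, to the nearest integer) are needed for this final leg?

Leg 1 (282°, 3506 m): east 3506 sin 282° = -3429.39, north 3506 cos 282° = 728.94
Current position: (-3429.39, 728.94). Target: (-3578, -225). Remaining: Δeast = -148.61, Δnorth = -953.94.
Bearing = atan2(-148.61, -953.94) mod 360° = 188.85°; distance = √((-148.61)² + (-953.94)²) = 965.445 m.

189°, 965 m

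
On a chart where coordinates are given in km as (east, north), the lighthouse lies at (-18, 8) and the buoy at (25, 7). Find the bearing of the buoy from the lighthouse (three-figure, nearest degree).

Δeast = 25 − -18 = 43.00; Δnorth = 7 − 8 = -1.00.
Bearing = atan2(Δeast, Δnorth) mod 360° = 91.33° ≈ 091°.

091°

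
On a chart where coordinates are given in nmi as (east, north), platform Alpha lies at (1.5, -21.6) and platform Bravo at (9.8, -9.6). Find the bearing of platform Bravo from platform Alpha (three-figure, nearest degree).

035°

Δeast = 9.8 − 1.5 = 8.30; Δnorth = -9.6 − -21.6 = 12.00.
Bearing = atan2(Δeast, Δnorth) mod 360° = 34.67° ≈ 035°.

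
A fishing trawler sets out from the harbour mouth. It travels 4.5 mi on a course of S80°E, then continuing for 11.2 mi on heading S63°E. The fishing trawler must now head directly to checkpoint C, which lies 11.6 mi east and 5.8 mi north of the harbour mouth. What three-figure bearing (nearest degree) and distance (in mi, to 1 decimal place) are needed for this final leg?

Leg 1 (S80°E, 4.5 mi): east 4.5 sin 100° = 4.43, north 4.5 cos 100° = -0.78
Leg 2 (S63°E, 11.2 mi): east 11.2 sin 117° = 9.98, north 11.2 cos 117° = -5.08
Current position: (14.41, -5.87). Target: (11.6, 5.8). Remaining: Δeast = -2.81, Δnorth = 11.67.
Bearing = atan2(-2.81, 11.67) mod 360° = 346.45°; distance = √((-2.81)² + (11.67)²) = 12.000 mi.

346°, 12.0 mi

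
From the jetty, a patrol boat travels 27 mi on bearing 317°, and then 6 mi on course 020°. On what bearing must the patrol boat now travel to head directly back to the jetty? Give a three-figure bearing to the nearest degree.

147°

Leg 1 (317°, 27 mi): east 27 sin 317° = -18.41, north 27 cos 317° = 19.75
Leg 2 (020°, 6 mi): east 6 sin 20° = 2.05, north 6 cos 20° = 5.64
Net displacement: -16.36 east, 25.38 north. Direction back to start is (16.36, -25.38): bearing = atan2(16.36, -25.38) mod 360° = 147.20° ≈ 147°.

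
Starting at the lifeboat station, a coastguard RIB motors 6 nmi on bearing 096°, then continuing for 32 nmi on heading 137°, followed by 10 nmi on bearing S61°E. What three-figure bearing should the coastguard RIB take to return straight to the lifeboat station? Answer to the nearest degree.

308°

Leg 1 (096°, 6 nmi): east 6 sin 96° = 5.97, north 6 cos 96° = -0.63
Leg 2 (137°, 32 nmi): east 32 sin 137° = 21.82, north 32 cos 137° = -23.40
Leg 3 (S61°E, 10 nmi): east 10 sin 119° = 8.75, north 10 cos 119° = -4.85
Net displacement: 36.54 east, -28.88 north. Direction back to start is (-36.54, 28.88): bearing = atan2(-36.54, 28.88) mod 360° = 308.32° ≈ 308°.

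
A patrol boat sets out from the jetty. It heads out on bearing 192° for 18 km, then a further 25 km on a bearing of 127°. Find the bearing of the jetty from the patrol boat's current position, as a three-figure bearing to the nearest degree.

334°

Leg 1 (192°, 18 km): east 18 sin 192° = -3.74, north 18 cos 192° = -17.61
Leg 2 (127°, 25 km): east 25 sin 127° = 19.97, north 25 cos 127° = -15.05
Net displacement: 16.22 east, -32.65 north. Direction back to start is (-16.22, 32.65): bearing = atan2(-16.22, 32.65) mod 360° = 333.58° ≈ 334°.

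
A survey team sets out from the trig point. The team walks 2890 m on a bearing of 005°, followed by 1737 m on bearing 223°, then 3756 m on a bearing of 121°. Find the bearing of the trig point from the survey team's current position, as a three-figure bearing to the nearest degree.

Leg 1 (005°, 2890 m): east 2890 sin 5° = 251.88, north 2890 cos 5° = 2879.00
Leg 2 (223°, 1737 m): east 1737 sin 223° = -1184.63, north 1737 cos 223° = -1270.36
Leg 3 (121°, 3756 m): east 3756 sin 121° = 3219.52, north 3756 cos 121° = -1934.48
Net displacement: 2286.77 east, -325.84 north. Direction back to start is (-2286.77, 325.84): bearing = atan2(-2286.77, 325.84) mod 360° = 278.11° ≈ 278°.

278°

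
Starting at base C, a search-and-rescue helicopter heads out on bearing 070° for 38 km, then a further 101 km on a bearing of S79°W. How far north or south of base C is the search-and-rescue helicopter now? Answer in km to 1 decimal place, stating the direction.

Leg 1 (070°, 38 km): east 38 sin 70° = 35.71, north 38 cos 70° = 13.00
Leg 2 (S79°W, 101 km): east 101 sin 259° = -99.14, north 101 cos 259° = -19.27
Net north component: -6.27 km.

6.3 km south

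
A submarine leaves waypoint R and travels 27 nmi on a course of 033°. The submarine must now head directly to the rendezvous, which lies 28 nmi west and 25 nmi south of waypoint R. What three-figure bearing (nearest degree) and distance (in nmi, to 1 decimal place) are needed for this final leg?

222°, 64.0 nmi

Leg 1 (033°, 27 nmi): east 27 sin 33° = 14.71, north 27 cos 33° = 22.64
Current position: (14.71, 22.64). Target: (-28, -25). Remaining: Δeast = -42.71, Δnorth = -47.64.
Bearing = atan2(-42.71, -47.64) mod 360° = 221.87°; distance = √((-42.71)² + (-47.64)²) = 63.982 nmi.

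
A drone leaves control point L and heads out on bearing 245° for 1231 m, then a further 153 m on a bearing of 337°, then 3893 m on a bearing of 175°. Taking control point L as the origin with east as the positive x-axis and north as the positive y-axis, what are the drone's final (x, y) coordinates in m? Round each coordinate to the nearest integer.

Leg 1 (245°, 1231 m): east 1231 sin 245° = -1115.66, north 1231 cos 245° = -520.24
Leg 2 (337°, 153 m): east 153 sin 337° = -59.78, north 153 cos 337° = 140.84
Leg 3 (175°, 3893 m): east 3893 sin 175° = 339.30, north 3893 cos 175° = -3878.19
Summing: -836.15 m east, -4257.59 m north → (-836, -4258).

(-836, -4258)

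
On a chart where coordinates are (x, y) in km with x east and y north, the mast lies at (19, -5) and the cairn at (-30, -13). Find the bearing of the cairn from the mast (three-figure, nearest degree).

Δeast = -30 − 19 = -49.00; Δnorth = -13 − -5 = -8.00.
Bearing = atan2(Δeast, Δnorth) mod 360° = 260.73° ≈ 261°.

261°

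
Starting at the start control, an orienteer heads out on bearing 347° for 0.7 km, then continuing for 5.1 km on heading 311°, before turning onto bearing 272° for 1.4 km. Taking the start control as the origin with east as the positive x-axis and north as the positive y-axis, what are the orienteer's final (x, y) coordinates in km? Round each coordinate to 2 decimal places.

(-5.41, 4.08)

Leg 1 (347°, 0.7 km): east 0.7 sin 347° = -0.16, north 0.7 cos 347° = 0.68
Leg 2 (311°, 5.1 km): east 5.1 sin 311° = -3.85, north 5.1 cos 311° = 3.35
Leg 3 (272°, 1.4 km): east 1.4 sin 272° = -1.40, north 1.4 cos 272° = 0.05
Summing: -5.41 km east, 4.08 km north → (-5.41, 4.08).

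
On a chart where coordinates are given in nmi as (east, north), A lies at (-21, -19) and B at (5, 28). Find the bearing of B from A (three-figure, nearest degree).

029°

Δeast = 5 − -21 = 26.00; Δnorth = 28 − -19 = 47.00.
Bearing = atan2(Δeast, Δnorth) mod 360° = 28.95° ≈ 029°.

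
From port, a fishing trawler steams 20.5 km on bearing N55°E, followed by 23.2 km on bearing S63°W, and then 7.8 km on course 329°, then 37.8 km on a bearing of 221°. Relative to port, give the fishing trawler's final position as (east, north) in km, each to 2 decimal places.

Leg 1 (N55°E, 20.5 km): east 20.5 sin 55° = 16.79, north 20.5 cos 55° = 11.76
Leg 2 (S63°W, 23.2 km): east 23.2 sin 243° = -20.67, north 23.2 cos 243° = -10.53
Leg 3 (329°, 7.8 km): east 7.8 sin 329° = -4.02, north 7.8 cos 329° = 6.69
Leg 4 (221°, 37.8 km): east 37.8 sin 221° = -24.80, north 37.8 cos 221° = -28.53
Summing: -32.70 km east, -20.62 km north → (-32.70, -20.62).

(-32.70, -20.62)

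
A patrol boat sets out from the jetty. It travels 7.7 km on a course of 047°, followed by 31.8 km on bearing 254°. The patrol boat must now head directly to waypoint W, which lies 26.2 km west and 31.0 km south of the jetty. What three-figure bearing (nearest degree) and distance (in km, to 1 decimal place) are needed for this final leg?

183°, 27.5 km

Leg 1 (047°, 7.7 km): east 7.7 sin 47° = 5.63, north 7.7 cos 47° = 5.25
Leg 2 (254°, 31.8 km): east 31.8 sin 254° = -30.57, north 31.8 cos 254° = -8.77
Current position: (-24.94, -3.51). Target: (-26.2, -31.0). Remaining: Δeast = -1.26, Δnorth = -27.49.
Bearing = atan2(-1.26, -27.49) mod 360° = 182.63°; distance = √((-1.26)² + (-27.49)²) = 27.515 km.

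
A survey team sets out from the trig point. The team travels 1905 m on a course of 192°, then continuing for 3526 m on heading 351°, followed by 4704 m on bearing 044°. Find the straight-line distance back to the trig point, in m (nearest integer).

Leg 1 (192°, 1905 m): east 1905 sin 192° = -396.07, north 1905 cos 192° = -1863.37
Leg 2 (351°, 3526 m): east 3526 sin 351° = -551.59, north 3526 cos 351° = 3482.59
Leg 3 (044°, 4704 m): east 4704 sin 44° = 3267.67, north 4704 cos 44° = 3383.77
Net: 2320.01 east, 5002.99 north. Distance = √((2320.01)² + (5002.99)²) = 5514.743 m.

5515 m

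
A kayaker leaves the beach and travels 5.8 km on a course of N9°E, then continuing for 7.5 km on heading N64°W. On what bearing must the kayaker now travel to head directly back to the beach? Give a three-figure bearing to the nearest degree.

147°

Leg 1 (N9°E, 5.8 km): east 5.8 sin 9° = 0.91, north 5.8 cos 9° = 5.73
Leg 2 (N64°W, 7.5 km): east 7.5 sin 296° = -6.74, north 7.5 cos 296° = 3.29
Net displacement: -5.83 east, 9.02 north. Direction back to start is (5.83, -9.02): bearing = atan2(5.83, -9.02) mod 360° = 147.10° ≈ 147°.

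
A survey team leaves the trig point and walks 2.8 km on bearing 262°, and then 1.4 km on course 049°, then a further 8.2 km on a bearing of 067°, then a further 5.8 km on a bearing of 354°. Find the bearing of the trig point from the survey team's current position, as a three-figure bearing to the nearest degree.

Leg 1 (262°, 2.8 km): east 2.8 sin 262° = -2.77, north 2.8 cos 262° = -0.39
Leg 2 (049°, 1.4 km): east 1.4 sin 49° = 1.06, north 1.4 cos 49° = 0.92
Leg 3 (067°, 8.2 km): east 8.2 sin 67° = 7.55, north 8.2 cos 67° = 3.20
Leg 4 (354°, 5.8 km): east 5.8 sin 354° = -0.61, north 5.8 cos 354° = 5.77
Net displacement: 5.23 east, 9.50 north. Direction back to start is (-5.23, -9.50): bearing = atan2(-5.23, -9.50) mod 360° = 208.81° ≈ 209°.

209°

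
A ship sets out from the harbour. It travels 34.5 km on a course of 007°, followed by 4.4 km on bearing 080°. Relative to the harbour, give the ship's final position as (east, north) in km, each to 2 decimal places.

(8.54, 35.01)

Leg 1 (007°, 34.5 km): east 34.5 sin 7° = 4.20, north 34.5 cos 7° = 34.24
Leg 2 (080°, 4.4 km): east 4.4 sin 80° = 4.33, north 4.4 cos 80° = 0.76
Summing: 8.54 km east, 35.01 km north → (8.54, 35.01).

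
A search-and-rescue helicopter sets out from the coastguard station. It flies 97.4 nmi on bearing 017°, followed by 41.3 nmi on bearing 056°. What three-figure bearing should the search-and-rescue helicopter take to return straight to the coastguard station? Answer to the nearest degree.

Leg 1 (017°, 97.4 nmi): east 97.4 sin 17° = 28.48, north 97.4 cos 17° = 93.14
Leg 2 (056°, 41.3 nmi): east 41.3 sin 56° = 34.24, north 41.3 cos 56° = 23.09
Net displacement: 62.72 east, 116.24 north. Direction back to start is (-62.72, -116.24): bearing = atan2(-62.72, -116.24) mod 360° = 208.35° ≈ 208°.

208°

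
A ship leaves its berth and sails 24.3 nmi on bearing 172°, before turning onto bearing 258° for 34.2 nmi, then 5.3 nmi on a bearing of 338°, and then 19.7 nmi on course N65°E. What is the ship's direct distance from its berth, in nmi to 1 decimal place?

Leg 1 (172°, 24.3 nmi): east 24.3 sin 172° = 3.38, north 24.3 cos 172° = -24.06
Leg 2 (258°, 34.2 nmi): east 34.2 sin 258° = -33.45, north 34.2 cos 258° = -7.11
Leg 3 (338°, 5.3 nmi): east 5.3 sin 338° = -1.99, north 5.3 cos 338° = 4.91
Leg 4 (N65°E, 19.7 nmi): east 19.7 sin 65° = 17.85, north 19.7 cos 65° = 8.33
Net: -14.20 east, -17.93 north. Distance = √((-14.20)² + (-17.93)²) = 22.877 nmi.

22.9 nmi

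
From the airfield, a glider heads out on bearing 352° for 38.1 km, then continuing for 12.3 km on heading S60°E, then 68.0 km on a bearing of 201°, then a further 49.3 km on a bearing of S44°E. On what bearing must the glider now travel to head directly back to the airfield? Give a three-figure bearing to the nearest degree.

347°

Leg 1 (352°, 38.1 km): east 38.1 sin 352° = -5.30, north 38.1 cos 352° = 37.73
Leg 2 (S60°E, 12.3 km): east 12.3 sin 120° = 10.65, north 12.3 cos 120° = -6.15
Leg 3 (201°, 68.0 km): east 68.0 sin 201° = -24.37, north 68.0 cos 201° = -63.48
Leg 4 (S44°E, 49.3 km): east 49.3 sin 136° = 34.25, north 49.3 cos 136° = -35.46
Net displacement: 15.23 east, -67.37 north. Direction back to start is (-15.23, 67.37): bearing = atan2(-15.23, 67.37) mod 360° = 347.26° ≈ 347°.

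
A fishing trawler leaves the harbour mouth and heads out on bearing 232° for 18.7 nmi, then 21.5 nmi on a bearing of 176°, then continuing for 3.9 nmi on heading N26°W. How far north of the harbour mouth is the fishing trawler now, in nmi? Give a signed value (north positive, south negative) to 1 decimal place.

Leg 1 (232°, 18.7 nmi): east 18.7 sin 232° = -14.74, north 18.7 cos 232° = -11.51
Leg 2 (176°, 21.5 nmi): east 21.5 sin 176° = 1.50, north 21.5 cos 176° = -21.45
Leg 3 (N26°W, 3.9 nmi): east 3.9 sin 334° = -1.71, north 3.9 cos 334° = 3.51
Net north component: -29.46 nmi.

-29.5 nmi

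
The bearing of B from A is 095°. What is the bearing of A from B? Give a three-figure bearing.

275°

Back-bearing = 095° + 180° = 275°.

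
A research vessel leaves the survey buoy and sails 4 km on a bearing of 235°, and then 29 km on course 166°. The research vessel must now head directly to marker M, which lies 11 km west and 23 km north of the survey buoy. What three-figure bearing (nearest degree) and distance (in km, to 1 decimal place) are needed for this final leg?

Leg 1 (235°, 4 km): east 4 sin 235° = -3.28, north 4 cos 235° = -2.29
Leg 2 (166°, 29 km): east 29 sin 166° = 7.02, north 29 cos 166° = -28.14
Current position: (3.74, -30.43). Target: (-11, 23). Remaining: Δeast = -14.74, Δnorth = 53.43.
Bearing = atan2(-14.74, 53.43) mod 360° = 344.58°; distance = √((-14.74)² + (53.43)²) = 55.428 km.

345°, 55.4 km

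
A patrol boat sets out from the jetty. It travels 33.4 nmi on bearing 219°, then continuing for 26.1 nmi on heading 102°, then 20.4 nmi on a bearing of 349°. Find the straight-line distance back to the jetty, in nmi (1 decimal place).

Leg 1 (219°, 33.4 nmi): east 33.4 sin 219° = -21.02, north 33.4 cos 219° = -25.96
Leg 2 (102°, 26.1 nmi): east 26.1 sin 102° = 25.53, north 26.1 cos 102° = -5.43
Leg 3 (349°, 20.4 nmi): east 20.4 sin 349° = -3.89, north 20.4 cos 349° = 20.03
Net: 0.62 east, -11.36 north. Distance = √((0.62)² + (-11.36)²) = 11.375 nmi.

11.4 nmi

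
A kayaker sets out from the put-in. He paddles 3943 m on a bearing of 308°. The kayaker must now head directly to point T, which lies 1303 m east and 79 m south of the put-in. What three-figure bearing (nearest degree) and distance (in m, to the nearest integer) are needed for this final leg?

Leg 1 (308°, 3943 m): east 3943 sin 308° = -3107.13, north 3943 cos 308° = 2427.55
Current position: (-3107.13, 2427.55). Target: (1303, -79). Remaining: Δeast = 4410.13, Δnorth = -2506.55.
Bearing = atan2(4410.13, -2506.55) mod 360° = 119.61°; distance = √((4410.13)² + (-2506.55)²) = 5072.674 m.

120°, 5073 m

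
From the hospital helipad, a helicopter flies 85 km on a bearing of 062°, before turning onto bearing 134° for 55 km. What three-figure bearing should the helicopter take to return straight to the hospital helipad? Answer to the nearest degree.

Leg 1 (062°, 85 km): east 85 sin 62° = 75.05, north 85 cos 62° = 39.91
Leg 2 (134°, 55 km): east 55 sin 134° = 39.56, north 55 cos 134° = -38.21
Net displacement: 114.61 east, 1.70 north. Direction back to start is (-114.61, -1.70): bearing = atan2(-114.61, -1.70) mod 360° = 269.15° ≈ 269°.

269°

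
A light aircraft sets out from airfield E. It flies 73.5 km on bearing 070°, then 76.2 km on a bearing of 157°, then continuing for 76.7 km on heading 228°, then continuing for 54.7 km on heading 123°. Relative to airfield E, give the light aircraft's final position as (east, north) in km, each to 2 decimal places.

Leg 1 (070°, 73.5 km): east 73.5 sin 70° = 69.07, north 73.5 cos 70° = 25.14
Leg 2 (157°, 76.2 km): east 76.2 sin 157° = 29.77, north 76.2 cos 157° = -70.14
Leg 3 (228°, 76.7 km): east 76.7 sin 228° = -57.00, north 76.7 cos 228° = -51.32
Leg 4 (123°, 54.7 km): east 54.7 sin 123° = 45.88, north 54.7 cos 123° = -29.79
Summing: 87.72 km east, -126.12 km north → (87.72, -126.12).

(87.72, -126.12)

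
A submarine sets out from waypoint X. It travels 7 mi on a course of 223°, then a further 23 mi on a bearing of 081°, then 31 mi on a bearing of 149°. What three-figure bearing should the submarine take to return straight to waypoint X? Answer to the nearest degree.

310°

Leg 1 (223°, 7 mi): east 7 sin 223° = -4.77, north 7 cos 223° = -5.12
Leg 2 (081°, 23 mi): east 23 sin 81° = 22.72, north 23 cos 81° = 3.60
Leg 3 (149°, 31 mi): east 31 sin 149° = 15.97, north 31 cos 149° = -26.57
Net displacement: 33.91 east, -28.09 north. Direction back to start is (-33.91, 28.09): bearing = atan2(-33.91, 28.09) mod 360° = 309.64° ≈ 310°.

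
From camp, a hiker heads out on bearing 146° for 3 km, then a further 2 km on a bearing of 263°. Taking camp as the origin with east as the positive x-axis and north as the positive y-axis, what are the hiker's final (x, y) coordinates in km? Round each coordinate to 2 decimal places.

Leg 1 (146°, 3 km): east 3 sin 146° = 1.68, north 3 cos 146° = -2.49
Leg 2 (263°, 2 km): east 2 sin 263° = -1.99, north 2 cos 263° = -0.24
Summing: -0.31 km east, -2.73 km north → (-0.31, -2.73).

(-0.31, -2.73)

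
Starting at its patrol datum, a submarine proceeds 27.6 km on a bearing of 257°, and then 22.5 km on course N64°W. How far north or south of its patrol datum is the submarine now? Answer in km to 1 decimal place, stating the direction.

3.7 km north

Leg 1 (257°, 27.6 km): east 27.6 sin 257° = -26.89, north 27.6 cos 257° = -6.21
Leg 2 (N64°W, 22.5 km): east 22.5 sin 296° = -20.22, north 22.5 cos 296° = 9.86
Net north component: 3.65 km.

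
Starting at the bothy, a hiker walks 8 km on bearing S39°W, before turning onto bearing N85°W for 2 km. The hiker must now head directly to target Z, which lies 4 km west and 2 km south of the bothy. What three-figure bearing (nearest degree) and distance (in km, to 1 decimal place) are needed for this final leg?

037°, 5.1 km

Leg 1 (S39°W, 8 km): east 8 sin 219° = -5.03, north 8 cos 219° = -6.22
Leg 2 (N85°W, 2 km): east 2 sin 275° = -1.99, north 2 cos 275° = 0.17
Current position: (-7.03, -6.04). Target: (-4, -2). Remaining: Δeast = 3.03, Δnorth = 4.04.
Bearing = atan2(3.03, 4.04) mod 360° = 36.82°; distance = √((3.03)² + (4.04)²) = 5.050 km.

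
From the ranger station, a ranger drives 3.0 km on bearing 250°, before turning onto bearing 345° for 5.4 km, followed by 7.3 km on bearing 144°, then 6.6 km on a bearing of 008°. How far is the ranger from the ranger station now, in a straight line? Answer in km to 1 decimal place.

Leg 1 (250°, 3.0 km): east 3.0 sin 250° = -2.82, north 3.0 cos 250° = -1.03
Leg 2 (345°, 5.4 km): east 5.4 sin 345° = -1.40, north 5.4 cos 345° = 5.22
Leg 3 (144°, 7.3 km): east 7.3 sin 144° = 4.29, north 7.3 cos 144° = -5.91
Leg 4 (008°, 6.6 km): east 6.6 sin 8° = 0.92, north 6.6 cos 8° = 6.54
Net: 0.99 east, 4.82 north. Distance = √((0.99)² + (4.82)²) = 4.921 km.

4.9 km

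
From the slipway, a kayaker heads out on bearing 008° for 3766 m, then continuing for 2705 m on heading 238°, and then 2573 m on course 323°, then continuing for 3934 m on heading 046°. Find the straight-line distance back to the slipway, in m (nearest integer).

7100 m

Leg 1 (008°, 3766 m): east 3766 sin 8° = 524.13, north 3766 cos 8° = 3729.35
Leg 2 (238°, 2705 m): east 2705 sin 238° = -2293.97, north 2705 cos 238° = -1433.43
Leg 3 (323°, 2573 m): east 2573 sin 323° = -1548.47, north 2573 cos 323° = 2054.89
Leg 4 (046°, 3934 m): east 3934 sin 46° = 2829.88, north 3934 cos 46° = 2732.79
Net: -488.43 east, 7083.59 north. Distance = √((-488.43)² + (7083.59)²) = 7100.412 m.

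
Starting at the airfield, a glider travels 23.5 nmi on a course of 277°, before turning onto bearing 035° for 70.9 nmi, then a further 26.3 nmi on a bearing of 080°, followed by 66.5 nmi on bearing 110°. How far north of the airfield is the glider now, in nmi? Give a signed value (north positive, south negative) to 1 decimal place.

42.8 nmi

Leg 1 (277°, 23.5 nmi): east 23.5 sin 277° = -23.32, north 23.5 cos 277° = 2.86
Leg 2 (035°, 70.9 nmi): east 70.9 sin 35° = 40.67, north 70.9 cos 35° = 58.08
Leg 3 (080°, 26.3 nmi): east 26.3 sin 80° = 25.90, north 26.3 cos 80° = 4.57
Leg 4 (110°, 66.5 nmi): east 66.5 sin 110° = 62.49, north 66.5 cos 110° = -22.74
Net north component: 42.76 nmi.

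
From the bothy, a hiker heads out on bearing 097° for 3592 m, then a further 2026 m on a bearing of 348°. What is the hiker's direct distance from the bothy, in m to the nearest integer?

3503 m

Leg 1 (097°, 3592 m): east 3592 sin 97° = 3565.23, north 3592 cos 97° = -437.75
Leg 2 (348°, 2026 m): east 2026 sin 348° = -421.23, north 2026 cos 348° = 1981.73
Net: 3144.00 east, 1543.97 north. Distance = √((3144.00)² + (1543.97)²) = 3502.651 m.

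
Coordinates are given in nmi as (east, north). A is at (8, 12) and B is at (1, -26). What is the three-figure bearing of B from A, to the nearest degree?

Δeast = 1 − 8 = -7.00; Δnorth = -26 − 12 = -38.00.
Bearing = atan2(Δeast, Δnorth) mod 360° = 190.44° ≈ 190°.

190°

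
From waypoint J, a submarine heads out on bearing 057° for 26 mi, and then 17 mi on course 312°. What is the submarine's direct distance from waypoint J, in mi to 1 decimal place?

27.1 mi

Leg 1 (057°, 26 mi): east 26 sin 57° = 21.81, north 26 cos 57° = 14.16
Leg 2 (312°, 17 mi): east 17 sin 312° = -12.63, north 17 cos 312° = 11.38
Net: 9.17 east, 25.54 north. Distance = √((9.17)² + (25.54)²) = 27.133 mi.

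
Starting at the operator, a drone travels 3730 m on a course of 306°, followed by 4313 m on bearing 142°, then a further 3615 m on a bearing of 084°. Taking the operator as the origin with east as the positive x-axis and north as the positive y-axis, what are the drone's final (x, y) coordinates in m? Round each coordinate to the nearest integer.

Leg 1 (306°, 3730 m): east 3730 sin 306° = -3017.63, north 3730 cos 306° = 2192.44
Leg 2 (142°, 4313 m): east 4313 sin 142° = 2655.35, north 4313 cos 142° = -3398.69
Leg 3 (084°, 3615 m): east 3615 sin 84° = 3595.20, north 3615 cos 84° = 377.87
Summing: 3232.91 m east, -828.38 m north → (3233, -828).

(3233, -828)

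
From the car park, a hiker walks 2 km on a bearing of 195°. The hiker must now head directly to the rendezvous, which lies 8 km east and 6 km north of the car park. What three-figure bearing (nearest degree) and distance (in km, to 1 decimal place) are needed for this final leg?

Leg 1 (195°, 2 km): east 2 sin 195° = -0.52, north 2 cos 195° = -1.93
Current position: (-0.52, -1.93). Target: (8, 6). Remaining: Δeast = 8.52, Δnorth = 7.93.
Bearing = atan2(8.52, 7.93) mod 360° = 47.04°; distance = √((8.52)² + (7.93)²) = 11.639 km.

047°, 11.6 km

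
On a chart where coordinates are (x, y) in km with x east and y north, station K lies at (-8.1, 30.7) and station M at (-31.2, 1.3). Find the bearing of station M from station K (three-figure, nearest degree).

218°

Δeast = -31.2 − -8.1 = -23.10; Δnorth = 1.3 − 30.7 = -29.40.
Bearing = atan2(Δeast, Δnorth) mod 360° = 218.16° ≈ 218°.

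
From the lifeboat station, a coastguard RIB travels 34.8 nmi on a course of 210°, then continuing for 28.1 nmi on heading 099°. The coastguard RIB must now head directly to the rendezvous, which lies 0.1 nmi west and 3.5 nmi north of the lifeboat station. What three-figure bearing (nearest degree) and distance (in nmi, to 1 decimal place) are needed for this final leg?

Leg 1 (210°, 34.8 nmi): east 34.8 sin 210° = -17.40, north 34.8 cos 210° = -30.14
Leg 2 (099°, 28.1 nmi): east 28.1 sin 99° = 27.75, north 28.1 cos 99° = -4.40
Current position: (10.35, -34.53). Target: (-0.1, 3.5). Remaining: Δeast = -10.45, Δnorth = 38.03.
Bearing = atan2(-10.45, 38.03) mod 360° = 344.63°; distance = √((-10.45)² + (38.03)²) = 39.444 nmi.

345°, 39.4 nmi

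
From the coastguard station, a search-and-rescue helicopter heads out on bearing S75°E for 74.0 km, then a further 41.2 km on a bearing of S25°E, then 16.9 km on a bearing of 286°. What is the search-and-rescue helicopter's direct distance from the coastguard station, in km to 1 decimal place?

Leg 1 (S75°E, 74.0 km): east 74.0 sin 105° = 71.48, north 74.0 cos 105° = -19.15
Leg 2 (S25°E, 41.2 km): east 41.2 sin 155° = 17.41, north 41.2 cos 155° = -37.34
Leg 3 (286°, 16.9 km): east 16.9 sin 286° = -16.25, north 16.9 cos 286° = 4.66
Net: 72.65 east, -51.83 north. Distance = √((72.65)² + (-51.83)²) = 89.242 km.

89.2 km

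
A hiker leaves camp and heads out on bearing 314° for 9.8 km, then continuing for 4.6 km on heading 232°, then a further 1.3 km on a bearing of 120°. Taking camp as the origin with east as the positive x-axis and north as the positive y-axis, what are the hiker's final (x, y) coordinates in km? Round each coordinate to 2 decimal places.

(-9.55, 3.33)

Leg 1 (314°, 9.8 km): east 9.8 sin 314° = -7.05, north 9.8 cos 314° = 6.81
Leg 2 (232°, 4.6 km): east 4.6 sin 232° = -3.62, north 4.6 cos 232° = -2.83
Leg 3 (120°, 1.3 km): east 1.3 sin 120° = 1.13, north 1.3 cos 120° = -0.65
Summing: -9.55 km east, 3.33 km north → (-9.55, 3.33).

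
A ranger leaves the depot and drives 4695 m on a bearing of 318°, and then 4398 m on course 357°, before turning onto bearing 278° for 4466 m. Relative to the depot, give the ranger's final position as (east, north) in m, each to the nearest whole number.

(-7794, 8503)

Leg 1 (318°, 4695 m): east 4695 sin 318° = -3141.57, north 4695 cos 318° = 3489.06
Leg 2 (357°, 4398 m): east 4398 sin 357° = -230.17, north 4398 cos 357° = 4391.97
Leg 3 (278°, 4466 m): east 4466 sin 278° = -4422.54, north 4466 cos 278° = 621.55
Summing: -7794.28 m east, 8502.58 m north → (-7794, 8503).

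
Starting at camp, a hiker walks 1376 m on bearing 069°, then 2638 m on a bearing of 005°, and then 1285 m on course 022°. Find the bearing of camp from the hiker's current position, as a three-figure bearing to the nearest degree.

Leg 1 (069°, 1376 m): east 1376 sin 69° = 1284.61, north 1376 cos 69° = 493.11
Leg 2 (005°, 2638 m): east 2638 sin 5° = 229.92, north 2638 cos 5° = 2627.96
Leg 3 (022°, 1285 m): east 1285 sin 22° = 481.37, north 1285 cos 22° = 1191.43
Net displacement: 1995.89 east, 4312.51 north. Direction back to start is (-1995.89, -4312.51): bearing = atan2(-1995.89, -4312.51) mod 360° = 204.84° ≈ 205°.

205°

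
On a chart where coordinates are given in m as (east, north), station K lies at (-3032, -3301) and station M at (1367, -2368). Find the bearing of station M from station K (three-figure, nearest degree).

Δeast = 1367 − -3032 = 4399.00; Δnorth = -2368 − -3301 = 933.00.
Bearing = atan2(Δeast, Δnorth) mod 360° = 78.03° ≈ 078°.

078°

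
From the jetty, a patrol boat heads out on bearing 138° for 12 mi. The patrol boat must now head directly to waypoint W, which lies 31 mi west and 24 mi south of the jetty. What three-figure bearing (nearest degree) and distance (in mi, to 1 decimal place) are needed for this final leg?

249°, 41.8 mi

Leg 1 (138°, 12 mi): east 12 sin 138° = 8.03, north 12 cos 138° = -8.92
Current position: (8.03, -8.92). Target: (-31, -24). Remaining: Δeast = -39.03, Δnorth = -15.08.
Bearing = atan2(-39.03, -15.08) mod 360° = 248.87°; distance = √((-39.03)² + (-15.08)²) = 41.842 mi.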